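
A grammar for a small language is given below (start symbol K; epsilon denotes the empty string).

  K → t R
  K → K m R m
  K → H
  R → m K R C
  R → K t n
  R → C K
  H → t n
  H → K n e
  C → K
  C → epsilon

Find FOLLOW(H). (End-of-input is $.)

In K → H: H is at the end, add FOLLOW(K) = { $, m, n, t }.
Union: FOLLOW(H) = { $, m, n, t }.

{ $, m, n, t }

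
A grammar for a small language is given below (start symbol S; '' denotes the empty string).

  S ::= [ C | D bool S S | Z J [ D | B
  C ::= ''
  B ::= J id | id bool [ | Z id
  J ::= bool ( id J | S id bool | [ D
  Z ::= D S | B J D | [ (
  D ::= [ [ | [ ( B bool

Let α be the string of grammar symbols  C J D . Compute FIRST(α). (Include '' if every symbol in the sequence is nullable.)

{ [, bool, id }

Add FIRST(C)\{''} = {  }; C is nullable, continue.
Add FIRST(J) = { [, bool, id }; J is not nullable, stop.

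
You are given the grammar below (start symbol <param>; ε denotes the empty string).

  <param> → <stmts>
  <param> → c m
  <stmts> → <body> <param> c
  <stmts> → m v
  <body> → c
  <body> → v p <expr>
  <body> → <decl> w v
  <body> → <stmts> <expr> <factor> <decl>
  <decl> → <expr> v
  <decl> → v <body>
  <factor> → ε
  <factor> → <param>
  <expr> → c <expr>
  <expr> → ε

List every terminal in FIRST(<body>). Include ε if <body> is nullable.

<body> → c contributes {c}.
<body> → v p <expr> contributes {v}.
From <body> → <decl> w v: add FIRST(<decl>) = { c, v }.
From <body> → <stmts> <expr> <factor> <decl>: add FIRST(<stmts>) = { c, m, v }.
Union: FIRST(<body>) = { c, m, v }.

{ c, m, v }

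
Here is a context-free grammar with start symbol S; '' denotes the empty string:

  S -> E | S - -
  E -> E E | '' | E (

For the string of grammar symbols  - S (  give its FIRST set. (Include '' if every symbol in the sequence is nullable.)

- is a terminal; add {-} and stop.

{ - }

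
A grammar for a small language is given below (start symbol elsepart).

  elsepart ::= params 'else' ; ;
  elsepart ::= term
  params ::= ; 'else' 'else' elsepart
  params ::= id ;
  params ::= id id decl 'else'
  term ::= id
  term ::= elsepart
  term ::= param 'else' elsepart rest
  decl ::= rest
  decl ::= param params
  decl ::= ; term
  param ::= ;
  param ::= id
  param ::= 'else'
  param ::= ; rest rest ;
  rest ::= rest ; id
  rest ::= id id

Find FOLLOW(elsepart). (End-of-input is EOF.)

elsepart is the start symbol, so EOF ∈ FOLLOW(elsepart).
In params ::= ; 'else' 'else' elsepart: elsepart is at the end, add FOLLOW(params) = { 'else' }.
In term ::= elsepart: elsepart is at the end, add FOLLOW(term) = { EOF, 'else', id }.
In term ::= param 'else' elsepart rest: add FIRST(rest) = { id }.
Union: FOLLOW(elsepart) = { EOF, 'else', id }.

{ EOF, 'else', id }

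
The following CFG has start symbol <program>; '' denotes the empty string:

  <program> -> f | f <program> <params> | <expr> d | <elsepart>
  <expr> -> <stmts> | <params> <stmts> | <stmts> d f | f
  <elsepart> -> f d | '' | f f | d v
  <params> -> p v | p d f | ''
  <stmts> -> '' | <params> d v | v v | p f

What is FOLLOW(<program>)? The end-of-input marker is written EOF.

<program> is the start symbol, so EOF ∈ FOLLOW(<program>).
In <program> -> f <program> <params>: add FIRST(<params>)\{''} = { p }.
  Since <params> is nullable, also add FOLLOW(<program>) = { EOF, p }.
Union: FOLLOW(<program>) = { EOF, p }.

{ EOF, p }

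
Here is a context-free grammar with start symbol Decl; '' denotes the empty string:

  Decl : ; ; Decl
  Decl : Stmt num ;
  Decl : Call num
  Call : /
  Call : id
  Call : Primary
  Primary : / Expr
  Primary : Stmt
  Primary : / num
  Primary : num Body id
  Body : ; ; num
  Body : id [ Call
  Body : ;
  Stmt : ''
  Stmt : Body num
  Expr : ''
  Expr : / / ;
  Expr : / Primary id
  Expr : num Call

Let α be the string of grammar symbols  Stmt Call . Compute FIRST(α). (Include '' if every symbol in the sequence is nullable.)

{ /, ;, id, num, '' }

Add FIRST(Stmt)\{''} = { ;, id }; Stmt is nullable, continue.
Add FIRST(Call)\{''} = { /, ;, id, num }; Call is nullable, continue.
Every symbol is nullable, so include ''.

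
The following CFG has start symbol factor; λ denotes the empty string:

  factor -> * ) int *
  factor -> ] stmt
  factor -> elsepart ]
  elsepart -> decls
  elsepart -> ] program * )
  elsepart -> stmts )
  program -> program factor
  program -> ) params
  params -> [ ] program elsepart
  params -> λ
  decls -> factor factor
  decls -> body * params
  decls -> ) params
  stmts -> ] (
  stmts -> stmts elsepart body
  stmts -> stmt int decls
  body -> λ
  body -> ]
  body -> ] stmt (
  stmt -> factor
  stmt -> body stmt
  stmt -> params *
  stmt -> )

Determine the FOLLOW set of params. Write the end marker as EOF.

In program -> ) params: params is at the end, add FOLLOW(program) = { ), *, [, ] }.
In decls -> body * params: params is at the end, add FOLLOW(decls) = { ), *, [, ] }.
In decls -> ) params: params is at the end, add FOLLOW(decls) = { ), *, [, ] }.
In stmt -> params *: add FIRST(*) = { * }.
Union: FOLLOW(params) = { ), *, [, ] }.

{ ), *, [, ] }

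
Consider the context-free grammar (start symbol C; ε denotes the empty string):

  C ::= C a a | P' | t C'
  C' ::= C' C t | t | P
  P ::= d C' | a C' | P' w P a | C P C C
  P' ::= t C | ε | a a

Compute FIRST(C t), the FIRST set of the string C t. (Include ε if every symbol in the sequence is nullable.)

Add FIRST(C)\{ε} = { a, t }; C is nullable, continue.
t is a terminal; add {t} and stop.

{ a, t }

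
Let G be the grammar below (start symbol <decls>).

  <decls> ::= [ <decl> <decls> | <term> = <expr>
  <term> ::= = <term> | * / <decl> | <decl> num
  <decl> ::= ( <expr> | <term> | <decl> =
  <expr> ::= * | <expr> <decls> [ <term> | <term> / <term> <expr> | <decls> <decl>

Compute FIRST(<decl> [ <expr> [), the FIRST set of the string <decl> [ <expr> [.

Add FIRST(<decl>) = { (, *, = }; <decl> is not nullable, stop.

{ (, *, = }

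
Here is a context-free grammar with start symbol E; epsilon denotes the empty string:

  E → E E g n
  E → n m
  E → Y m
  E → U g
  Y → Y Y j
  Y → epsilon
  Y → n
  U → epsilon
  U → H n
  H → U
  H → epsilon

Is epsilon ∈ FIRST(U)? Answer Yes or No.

U has an epsilon-production, so U ⇒ epsilon.

Yes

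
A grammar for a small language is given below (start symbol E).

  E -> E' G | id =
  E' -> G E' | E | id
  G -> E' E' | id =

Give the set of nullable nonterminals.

No nonterminal has an empty production or an RHS whose symbols are all nullable.

{ } (none)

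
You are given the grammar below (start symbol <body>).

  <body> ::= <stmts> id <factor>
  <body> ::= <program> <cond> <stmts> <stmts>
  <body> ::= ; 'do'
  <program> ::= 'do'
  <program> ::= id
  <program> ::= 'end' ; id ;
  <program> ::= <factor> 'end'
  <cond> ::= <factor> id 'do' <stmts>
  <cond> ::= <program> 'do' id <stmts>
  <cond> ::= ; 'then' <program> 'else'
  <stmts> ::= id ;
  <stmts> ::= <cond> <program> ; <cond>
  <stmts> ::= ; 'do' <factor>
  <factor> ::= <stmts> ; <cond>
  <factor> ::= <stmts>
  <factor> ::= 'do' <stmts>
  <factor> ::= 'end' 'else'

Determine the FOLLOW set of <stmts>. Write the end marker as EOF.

In <body> ::= <stmts> id <factor>: add FIRST(id <factor>) = { id }.
In <body> ::= <program> <cond> <stmts> <stmts>: add FIRST(<stmts>) = { 'do', 'end', ;, id }.
In <body> ::= <program> <cond> <stmts> <stmts>: <stmts> is at the end, add FOLLOW(<body>) = { EOF }.
In <cond> ::= <factor> id 'do' <stmts>: <stmts> is at the end, add FOLLOW(<cond>) = { EOF, 'do', 'end', ;, id }.
In <cond> ::= <program> 'do' id <stmts>: <stmts> is at the end, add FOLLOW(<cond>) = { EOF, 'do', 'end', ;, id }.
In <factor> ::= <stmts> ; <cond>: add FIRST(; <cond>) = { ; }.
In <factor> ::= <stmts>: <stmts> is at the end, add FOLLOW(<factor>) = { EOF, 'do', 'end', ;, id }.
In <factor> ::= 'do' <stmts>: <stmts> is at the end, add FOLLOW(<factor>) = { EOF, 'do', 'end', ;, id }.
Union: FOLLOW(<stmts>) = { EOF, 'do', 'end', ;, id }.

{ EOF, 'do', 'end', ;, id }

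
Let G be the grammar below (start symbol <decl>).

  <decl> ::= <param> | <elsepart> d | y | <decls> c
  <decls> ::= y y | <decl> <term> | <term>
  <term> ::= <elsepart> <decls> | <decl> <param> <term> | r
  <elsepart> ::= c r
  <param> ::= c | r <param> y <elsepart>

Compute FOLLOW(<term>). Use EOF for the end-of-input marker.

In <decls> ::= <decl> <term>: <term> is at the end, add FOLLOW(<decls>) = { c }.
In <decls> ::= <term>: <term> is at the end, add FOLLOW(<decls>) = { c }.
In <term> ::= <decl> <param> <term>: <term> is at the end, add FOLLOW(<term>) = { c }.
Union: FOLLOW(<term>) = { c }.

{ c }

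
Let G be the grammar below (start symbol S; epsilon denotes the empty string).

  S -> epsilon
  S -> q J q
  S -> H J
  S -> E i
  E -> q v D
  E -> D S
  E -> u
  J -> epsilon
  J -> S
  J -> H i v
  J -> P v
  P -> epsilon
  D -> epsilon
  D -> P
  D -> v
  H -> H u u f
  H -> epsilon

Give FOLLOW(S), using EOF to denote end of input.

{ EOF, i, q }

S is the start symbol, so EOF ∈ FOLLOW(S).
In E -> D S: S is at the end, add FOLLOW(E) = { i }.
In J -> S: S is at the end, add FOLLOW(J) = { EOF, i, q }.
Union: FOLLOW(S) = { EOF, i, q }.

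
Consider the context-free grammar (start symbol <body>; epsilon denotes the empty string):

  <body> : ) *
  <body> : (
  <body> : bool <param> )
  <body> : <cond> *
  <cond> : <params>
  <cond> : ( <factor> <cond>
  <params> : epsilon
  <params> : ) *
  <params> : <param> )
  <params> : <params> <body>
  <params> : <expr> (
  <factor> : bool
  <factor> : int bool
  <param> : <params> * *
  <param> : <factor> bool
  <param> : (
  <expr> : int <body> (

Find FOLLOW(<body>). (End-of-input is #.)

{ #, (, ), *, bool, int }

<body> is the start symbol, so # ∈ FOLLOW(<body>).
In <params> : <params> <body>: <body> is at the end, add FOLLOW(<params>) = { (, ), *, bool, int }.
In <expr> : int <body> (: add FIRST(() = { ( }.
Union: FOLLOW(<body>) = { #, (, ), *, bool, int }.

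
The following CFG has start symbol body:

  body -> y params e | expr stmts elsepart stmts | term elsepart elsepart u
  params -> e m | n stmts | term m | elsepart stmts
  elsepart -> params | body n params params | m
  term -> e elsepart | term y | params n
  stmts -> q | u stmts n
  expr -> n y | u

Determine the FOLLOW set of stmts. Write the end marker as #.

{ #, e, m, n, q, u, y }

In body -> expr stmts elsepart stmts: add FIRST(elsepart stmts) = { e, m, n, u, y }.
In body -> expr stmts elsepart stmts: stmts is at the end, add FOLLOW(body) = { #, n }.
In params -> n stmts: stmts is at the end, add FOLLOW(params) = { e, m, n, q, u, y }.
In params -> elsepart stmts: stmts is at the end, add FOLLOW(params) = { e, m, n, q, u, y }.
In stmts -> u stmts n: add FIRST(n) = { n }.
Union: FOLLOW(stmts) = { #, e, m, n, q, u, y }.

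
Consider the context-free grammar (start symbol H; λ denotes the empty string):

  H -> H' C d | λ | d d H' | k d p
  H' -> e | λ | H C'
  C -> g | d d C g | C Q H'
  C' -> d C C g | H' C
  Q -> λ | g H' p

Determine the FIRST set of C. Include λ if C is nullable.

{ d, g }

C -> g contributes {g}.
C -> d d C g contributes {d}.
From C -> C Q H': add FIRST(C) = { d, g }.
Union: FIRST(C) = { d, g }.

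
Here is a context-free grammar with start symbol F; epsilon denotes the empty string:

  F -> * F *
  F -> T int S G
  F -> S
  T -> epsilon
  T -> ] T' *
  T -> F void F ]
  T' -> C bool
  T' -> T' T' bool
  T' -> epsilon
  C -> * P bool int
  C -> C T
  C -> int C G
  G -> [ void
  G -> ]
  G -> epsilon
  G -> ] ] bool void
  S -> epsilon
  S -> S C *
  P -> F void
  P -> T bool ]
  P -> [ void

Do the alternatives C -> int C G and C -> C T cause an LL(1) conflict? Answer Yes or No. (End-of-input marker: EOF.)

FIRST(int C G) = { int } and FIRST(C T) = { *, int }.
Both contain int, so the two alternatives are not disjoint — LL(1) conflict.

Yes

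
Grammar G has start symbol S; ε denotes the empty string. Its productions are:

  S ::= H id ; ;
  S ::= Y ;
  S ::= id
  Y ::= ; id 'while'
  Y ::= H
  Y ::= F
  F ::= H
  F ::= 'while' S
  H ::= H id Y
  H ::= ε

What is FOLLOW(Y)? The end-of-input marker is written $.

{ ;, id }

In S ::= Y ;: add FIRST(;) = { ; }.
In H ::= H id Y: Y is at the end, add FOLLOW(H) = { ;, id }.
Union: FOLLOW(Y) = { ;, id }.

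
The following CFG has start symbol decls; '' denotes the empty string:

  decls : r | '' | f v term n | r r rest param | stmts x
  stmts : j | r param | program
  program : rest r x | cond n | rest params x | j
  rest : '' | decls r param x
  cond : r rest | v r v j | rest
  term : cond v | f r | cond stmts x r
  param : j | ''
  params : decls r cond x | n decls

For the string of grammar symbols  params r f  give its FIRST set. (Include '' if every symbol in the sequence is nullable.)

Add FIRST(params) = { f, j, n, r, v }; params is not nullable, stop.

{ f, j, n, r, v }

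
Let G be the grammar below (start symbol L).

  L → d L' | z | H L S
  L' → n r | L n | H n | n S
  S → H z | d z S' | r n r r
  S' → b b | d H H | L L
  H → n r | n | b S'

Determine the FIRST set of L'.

{ b, d, n, z }

L' → n r contributes {n}.
From L' → L n: add FIRST(L) = { b, d, n, z }.
From L' → H n: add FIRST(H) = { b, n }.
L' → n S contributes {n}.
Union: FIRST(L') = { b, d, n, z }.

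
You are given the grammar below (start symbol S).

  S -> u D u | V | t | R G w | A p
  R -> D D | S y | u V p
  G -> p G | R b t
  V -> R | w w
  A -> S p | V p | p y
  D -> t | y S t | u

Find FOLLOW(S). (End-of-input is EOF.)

S is the start symbol, so EOF ∈ FOLLOW(S).
In R -> S y: add FIRST(y) = { y }.
In A -> S p: add FIRST(p) = { p }.
In D -> y S t: add FIRST(t) = { t }.
Union: FOLLOW(S) = { EOF, p, t, y }.

{ EOF, p, t, y }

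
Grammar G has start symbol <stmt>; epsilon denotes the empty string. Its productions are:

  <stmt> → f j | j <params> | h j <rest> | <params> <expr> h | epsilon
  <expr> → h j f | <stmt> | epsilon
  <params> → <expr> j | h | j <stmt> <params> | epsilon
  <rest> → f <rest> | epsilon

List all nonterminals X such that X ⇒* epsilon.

Directly nullable (have an epsilon-production): <stmt>, <expr>, <params>, <rest>.

{ <expr>, <params>, <rest>, <stmt> }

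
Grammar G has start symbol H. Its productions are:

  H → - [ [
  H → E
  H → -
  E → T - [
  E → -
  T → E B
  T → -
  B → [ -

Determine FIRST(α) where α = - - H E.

{ - }

- is a terminal; add {-} and stop.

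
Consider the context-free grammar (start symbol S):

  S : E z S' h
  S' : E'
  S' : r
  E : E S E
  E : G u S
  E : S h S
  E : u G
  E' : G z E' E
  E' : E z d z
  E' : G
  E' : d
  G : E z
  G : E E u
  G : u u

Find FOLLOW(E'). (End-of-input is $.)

In S' : E': E' is at the end, add FOLLOW(S') = { h }.
In E' : G z E' E: add FIRST(E) = { u }.
Union: FOLLOW(E') = { h, u }.

{ h, u }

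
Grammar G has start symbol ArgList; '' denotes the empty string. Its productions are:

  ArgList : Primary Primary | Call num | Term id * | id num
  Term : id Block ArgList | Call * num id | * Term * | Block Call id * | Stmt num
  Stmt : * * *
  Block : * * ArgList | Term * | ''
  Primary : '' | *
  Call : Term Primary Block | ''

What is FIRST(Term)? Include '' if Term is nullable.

Term : id Block ArgList contributes {id}.
From Term : Call * num id: Call nullable, take FIRST(Call) ∪ {*} = { *, id }.
Term : * Term * contributes {*}.
From Term : Block Call id *: Block, Call nullable, take FIRST(Block) ∪ FIRST(Call) ∪ {id} = { *, id }.
From Term : Stmt num: add FIRST(Stmt) = { * }.
Union: FIRST(Term) = { *, id }.

{ *, id }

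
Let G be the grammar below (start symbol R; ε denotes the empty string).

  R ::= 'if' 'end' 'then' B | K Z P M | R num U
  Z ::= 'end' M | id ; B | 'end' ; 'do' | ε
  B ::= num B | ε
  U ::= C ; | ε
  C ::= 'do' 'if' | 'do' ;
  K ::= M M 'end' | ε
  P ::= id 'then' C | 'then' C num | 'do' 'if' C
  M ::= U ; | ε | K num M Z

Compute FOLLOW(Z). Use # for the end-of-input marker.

{ #, 'do', 'end', 'then', ;, id, num }

In R ::= K Z P M: add FIRST(P M) = { 'do', 'then', id }.
In M ::= K num M Z: Z is at the end, add FOLLOW(M) = { #, 'do', 'end', 'then', ;, id, num }.
Union: FOLLOW(Z) = { #, 'do', 'end', 'then', ;, id, num }.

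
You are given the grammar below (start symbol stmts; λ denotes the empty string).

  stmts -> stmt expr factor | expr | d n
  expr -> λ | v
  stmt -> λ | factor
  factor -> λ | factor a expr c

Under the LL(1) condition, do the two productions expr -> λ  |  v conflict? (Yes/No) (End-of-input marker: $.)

FIRST(λ) = { λ } and FIRST(v) = { v }.
The first is nullable but FOLLOW(expr) = { $, a, c } is disjoint from FIRST of the second.

No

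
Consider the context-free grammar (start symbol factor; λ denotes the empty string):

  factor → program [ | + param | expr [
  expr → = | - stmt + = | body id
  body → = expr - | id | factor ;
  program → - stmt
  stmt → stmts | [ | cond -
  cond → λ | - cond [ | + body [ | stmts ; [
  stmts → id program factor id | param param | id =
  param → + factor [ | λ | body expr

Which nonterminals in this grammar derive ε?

Directly nullable (have an λ-production): cond, param.
stmts → param param with every symbol nullable, so stmts is nullable.
stmt → stmts with every symbol nullable, so stmt is nullable.
No other nonterminal has a production whose RHS symbols are all nullable.

{ cond, param, stmt, stmts }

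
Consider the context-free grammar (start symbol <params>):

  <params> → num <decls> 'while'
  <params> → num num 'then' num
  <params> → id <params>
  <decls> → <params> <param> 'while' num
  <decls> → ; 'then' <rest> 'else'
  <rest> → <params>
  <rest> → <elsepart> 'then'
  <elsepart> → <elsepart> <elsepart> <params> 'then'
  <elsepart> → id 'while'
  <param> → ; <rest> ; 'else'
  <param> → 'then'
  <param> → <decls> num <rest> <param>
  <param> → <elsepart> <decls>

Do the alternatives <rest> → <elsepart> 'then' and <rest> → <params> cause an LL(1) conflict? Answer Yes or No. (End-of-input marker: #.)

Yes

FIRST(<elsepart> 'then') = { id } and FIRST(<params>) = { id, num }.
Both contain id, so the two alternatives are not disjoint — LL(1) conflict.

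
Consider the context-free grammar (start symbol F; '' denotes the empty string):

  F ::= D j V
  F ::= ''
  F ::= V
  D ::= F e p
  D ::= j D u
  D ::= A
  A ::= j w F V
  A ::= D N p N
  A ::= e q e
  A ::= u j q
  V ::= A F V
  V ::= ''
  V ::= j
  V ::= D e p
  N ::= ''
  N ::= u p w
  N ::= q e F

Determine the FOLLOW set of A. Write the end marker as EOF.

In D ::= A: A is at the end, add FOLLOW(D) = { e, j, p, q, u }.
In V ::= A F V: add FIRST(F V)\{''} = { e, j, u }.
  Since F V is nullable, also add FOLLOW(V) = { EOF, e, j, p, q, u }.
Union: FOLLOW(A) = { EOF, e, j, p, q, u }.

{ EOF, e, j, p, q, u }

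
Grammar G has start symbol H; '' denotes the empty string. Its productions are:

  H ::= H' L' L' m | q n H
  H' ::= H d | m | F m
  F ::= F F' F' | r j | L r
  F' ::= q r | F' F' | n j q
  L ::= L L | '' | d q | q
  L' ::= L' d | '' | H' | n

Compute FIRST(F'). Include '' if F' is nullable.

{ n, q }

F' ::= q r contributes {q}.
From F' ::= F' F': add FIRST(F') = { n, q }.
F' ::= n j q contributes {n}.
Union: FIRST(F') = { n, q }.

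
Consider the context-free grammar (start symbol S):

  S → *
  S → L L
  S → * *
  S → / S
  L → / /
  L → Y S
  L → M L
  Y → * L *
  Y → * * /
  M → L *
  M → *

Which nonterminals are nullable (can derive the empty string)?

No nonterminal has an empty production or an RHS whose symbols are all nullable.

{ } (none)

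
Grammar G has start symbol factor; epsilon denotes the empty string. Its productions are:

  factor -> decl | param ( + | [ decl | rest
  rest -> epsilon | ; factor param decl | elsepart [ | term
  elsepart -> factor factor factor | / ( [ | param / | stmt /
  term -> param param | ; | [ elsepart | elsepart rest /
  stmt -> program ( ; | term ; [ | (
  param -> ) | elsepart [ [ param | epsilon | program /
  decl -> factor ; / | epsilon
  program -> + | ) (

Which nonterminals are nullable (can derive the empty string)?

Directly nullable (have an epsilon-production): rest, param, decl.
term -> param param with every symbol nullable, so term is nullable.
factor -> decl with every symbol nullable, so factor is nullable.
elsepart -> factor factor factor with every symbol nullable, so elsepart is nullable.
No other nonterminal has a production whose RHS symbols are all nullable.

{ decl, elsepart, factor, param, rest, term }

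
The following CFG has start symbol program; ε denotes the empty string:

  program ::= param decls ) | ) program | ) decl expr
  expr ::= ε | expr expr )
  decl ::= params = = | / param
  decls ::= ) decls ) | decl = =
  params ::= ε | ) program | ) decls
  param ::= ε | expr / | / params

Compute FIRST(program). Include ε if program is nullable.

From program ::= param decls ): param nullable, take FIRST(param) ∪ FIRST(decls) = { ), /, = }.
program ::= ) program contributes {)}.
program ::= ) decl expr contributes {)}.
Union: FIRST(program) = { ), /, = }.

{ ), /, = }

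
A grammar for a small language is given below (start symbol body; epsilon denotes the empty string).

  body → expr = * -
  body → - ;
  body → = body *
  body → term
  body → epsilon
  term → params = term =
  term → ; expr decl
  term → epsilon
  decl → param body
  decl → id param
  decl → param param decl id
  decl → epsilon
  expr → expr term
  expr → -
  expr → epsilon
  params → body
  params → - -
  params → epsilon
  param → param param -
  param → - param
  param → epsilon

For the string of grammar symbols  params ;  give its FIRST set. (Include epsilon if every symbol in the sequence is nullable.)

Add FIRST(params)\{epsilon} = { -, ;, = }; params is nullable, continue.
; is a terminal; add {;} and stop.

{ -, ;, = }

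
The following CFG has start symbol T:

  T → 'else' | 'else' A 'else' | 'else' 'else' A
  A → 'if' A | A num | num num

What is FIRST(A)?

A → 'if' A contributes {'if'}.
From A → A num: add FIRST(A) = { 'if', num }.
A → num num contributes {num}.
Union: FIRST(A) = { 'if', num }.

{ 'if', num }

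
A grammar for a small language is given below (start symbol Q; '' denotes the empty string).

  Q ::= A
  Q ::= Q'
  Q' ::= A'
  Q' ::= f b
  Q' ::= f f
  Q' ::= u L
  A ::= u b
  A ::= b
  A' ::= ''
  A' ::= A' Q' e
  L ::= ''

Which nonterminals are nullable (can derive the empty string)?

Directly nullable (have an ''-production): A', L.
Q' ::= A' with every symbol nullable, so Q' is nullable.
Q ::= Q' with every symbol nullable, so Q is nullable.
No other nonterminal has a production whose RHS symbols are all nullable.

{ A', L, Q, Q' }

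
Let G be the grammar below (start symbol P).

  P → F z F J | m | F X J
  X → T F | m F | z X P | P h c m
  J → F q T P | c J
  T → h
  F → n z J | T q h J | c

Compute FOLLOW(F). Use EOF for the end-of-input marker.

In P → F z F J: add FIRST(z F J) = { z }.
In P → F z F J: add FIRST(J) = { c, h, n }.
In P → F X J: add FIRST(X J) = { c, h, m, n, z }.
In X → T F: F is at the end, add FOLLOW(X) = { c, h, m, n }.
In X → m F: F is at the end, add FOLLOW(X) = { c, h, m, n }.
In J → F q T P: add FIRST(q T P) = { q }.
Union: FOLLOW(F) = { c, h, m, n, q, z }.

{ c, h, m, n, q, z }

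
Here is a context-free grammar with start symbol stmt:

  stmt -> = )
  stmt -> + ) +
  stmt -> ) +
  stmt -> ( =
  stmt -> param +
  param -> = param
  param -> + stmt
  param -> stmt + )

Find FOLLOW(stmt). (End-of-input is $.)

{ $, + }

stmt is the start symbol, so $ ∈ FOLLOW(stmt).
In param -> + stmt: stmt is at the end, add FOLLOW(param) = { + }.
In param -> stmt + ): add FIRST(+ )) = { + }.
Union: FOLLOW(stmt) = { $, + }.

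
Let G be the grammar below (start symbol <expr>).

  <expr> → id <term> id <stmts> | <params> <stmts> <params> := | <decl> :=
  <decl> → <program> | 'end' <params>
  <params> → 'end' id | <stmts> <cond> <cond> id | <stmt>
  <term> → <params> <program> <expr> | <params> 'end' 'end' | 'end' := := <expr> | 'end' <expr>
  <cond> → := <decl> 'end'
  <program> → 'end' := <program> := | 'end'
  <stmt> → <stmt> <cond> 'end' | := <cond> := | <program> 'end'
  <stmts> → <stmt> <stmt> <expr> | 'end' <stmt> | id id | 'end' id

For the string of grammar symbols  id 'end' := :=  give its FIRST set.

{ id }

id is a terminal; add {id} and stop.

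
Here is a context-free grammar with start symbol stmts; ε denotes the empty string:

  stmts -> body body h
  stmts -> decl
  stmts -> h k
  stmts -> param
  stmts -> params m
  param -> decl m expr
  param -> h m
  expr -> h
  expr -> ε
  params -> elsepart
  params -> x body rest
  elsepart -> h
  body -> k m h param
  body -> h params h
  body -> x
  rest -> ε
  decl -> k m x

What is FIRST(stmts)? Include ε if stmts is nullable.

{ h, k, x }

From stmts -> body body h: add FIRST(body) = { h, k, x }.
From stmts -> decl: add FIRST(decl) = { k }.
stmts -> h k contributes {h}.
From stmts -> param: add FIRST(param) = { h, k }.
From stmts -> params m: add FIRST(params) = { h, x }.
Union: FIRST(stmts) = { h, k, x }.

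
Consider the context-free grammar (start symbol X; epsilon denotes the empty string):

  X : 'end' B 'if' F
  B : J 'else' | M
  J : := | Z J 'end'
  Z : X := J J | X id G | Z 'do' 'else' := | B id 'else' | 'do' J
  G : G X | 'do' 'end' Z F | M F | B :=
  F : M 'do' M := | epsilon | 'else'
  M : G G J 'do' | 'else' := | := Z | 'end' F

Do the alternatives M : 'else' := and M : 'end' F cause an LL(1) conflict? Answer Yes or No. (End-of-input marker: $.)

FIRST('else' :=) = { 'else' } and FIRST('end' F) = { 'end' }.
The FIRST sets are disjoint and neither alternative is nullable — no conflict.

No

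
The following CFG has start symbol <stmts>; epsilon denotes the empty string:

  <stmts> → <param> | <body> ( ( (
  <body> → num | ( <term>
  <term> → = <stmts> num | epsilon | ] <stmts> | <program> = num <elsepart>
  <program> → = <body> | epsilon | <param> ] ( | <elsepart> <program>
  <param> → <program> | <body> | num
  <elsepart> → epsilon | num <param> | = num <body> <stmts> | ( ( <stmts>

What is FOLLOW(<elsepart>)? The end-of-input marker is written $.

{ $, (, =, ], num }

In <term> → <program> = num <elsepart>: <elsepart> is at the end, add FOLLOW(<term>) = { $, (, =, ], num }.
In <program> → <elsepart> <program>: add FIRST(<program>)\{epsilon} = { (, =, ], num }.
  Since <program> is nullable, also add FOLLOW(<program>) = { $, (, =, ], num }.
Union: FOLLOW(<elsepart>) = { $, (, =, ], num }.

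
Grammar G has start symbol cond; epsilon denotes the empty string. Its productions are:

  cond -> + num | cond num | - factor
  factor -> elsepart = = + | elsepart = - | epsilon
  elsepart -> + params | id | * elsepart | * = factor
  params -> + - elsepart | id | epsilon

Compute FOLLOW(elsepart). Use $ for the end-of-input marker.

In factor -> elsepart = = +: add FIRST(= = +) = { = }.
In factor -> elsepart = -: add FIRST(= -) = { = }.
In elsepart -> * elsepart: elsepart is at the end, add FOLLOW(elsepart) = { = }.
In params -> + - elsepart: elsepart is at the end, add FOLLOW(params) = { = }.
Union: FOLLOW(elsepart) = { = }.

{ = }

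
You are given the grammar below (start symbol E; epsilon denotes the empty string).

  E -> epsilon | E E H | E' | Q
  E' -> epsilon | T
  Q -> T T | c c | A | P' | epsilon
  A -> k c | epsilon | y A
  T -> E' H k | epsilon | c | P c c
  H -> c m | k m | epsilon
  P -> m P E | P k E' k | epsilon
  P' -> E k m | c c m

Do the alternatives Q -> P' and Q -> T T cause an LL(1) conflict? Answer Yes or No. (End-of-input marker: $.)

FIRST(P') = { c, k, m, y } and FIRST(T T) = { c, k, m, epsilon }.
Both contain c, so the two alternatives are not disjoint — LL(1) conflict.

Yes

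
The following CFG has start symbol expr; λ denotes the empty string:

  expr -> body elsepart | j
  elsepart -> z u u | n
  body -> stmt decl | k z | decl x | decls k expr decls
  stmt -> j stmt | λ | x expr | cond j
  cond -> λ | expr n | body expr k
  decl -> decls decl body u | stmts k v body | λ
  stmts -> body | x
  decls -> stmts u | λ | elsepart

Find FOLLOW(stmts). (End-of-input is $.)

{ k, u }

In decl -> stmts k v body: add FIRST(k v body) = { k }.
In decls -> stmts u: add FIRST(u) = { u }.
Union: FOLLOW(stmts) = { k, u }.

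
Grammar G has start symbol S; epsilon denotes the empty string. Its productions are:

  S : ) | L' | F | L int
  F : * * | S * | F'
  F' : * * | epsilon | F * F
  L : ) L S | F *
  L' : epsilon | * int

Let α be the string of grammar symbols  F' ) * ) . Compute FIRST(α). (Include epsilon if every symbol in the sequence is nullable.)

{ ), * }

Add FIRST(F')\{epsilon} = { ), * }; F' is nullable, continue.
) is a terminal; add {)} and stop.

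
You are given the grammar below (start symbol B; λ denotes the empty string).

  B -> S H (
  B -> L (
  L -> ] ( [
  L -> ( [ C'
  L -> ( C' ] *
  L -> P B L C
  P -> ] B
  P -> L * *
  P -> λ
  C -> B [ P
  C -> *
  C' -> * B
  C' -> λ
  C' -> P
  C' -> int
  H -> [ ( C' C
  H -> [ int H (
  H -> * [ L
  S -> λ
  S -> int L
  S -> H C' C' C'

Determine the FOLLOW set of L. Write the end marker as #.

{ (, *, [, ], int }

In B -> L (: add FIRST(() = { ( }.
In L -> P B L C: add FIRST(C) = { (, *, [, ], int }.
In P -> L * *: add FIRST(* *) = { * }.
In H -> * [ L: L is at the end, add FOLLOW(H) = { (, *, [, ], int }.
In S -> int L: L is at the end, add FOLLOW(S) = { *, [ }.
Union: FOLLOW(L) = { (, *, [, ], int }.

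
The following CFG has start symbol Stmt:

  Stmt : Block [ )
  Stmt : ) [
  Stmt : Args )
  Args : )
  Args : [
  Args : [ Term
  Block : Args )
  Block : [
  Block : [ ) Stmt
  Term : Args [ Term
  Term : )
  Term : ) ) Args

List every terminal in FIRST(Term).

{ ), [ }

From Term : Args [ Term: add FIRST(Args) = { ), [ }.
Term : ) contributes {)}.
Term : ) ) Args contributes {)}.
Union: FIRST(Term) = { ), [ }.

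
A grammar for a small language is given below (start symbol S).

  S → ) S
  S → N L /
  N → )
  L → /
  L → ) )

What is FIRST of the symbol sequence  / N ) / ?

/ is a terminal; add {/} and stop.

{ / }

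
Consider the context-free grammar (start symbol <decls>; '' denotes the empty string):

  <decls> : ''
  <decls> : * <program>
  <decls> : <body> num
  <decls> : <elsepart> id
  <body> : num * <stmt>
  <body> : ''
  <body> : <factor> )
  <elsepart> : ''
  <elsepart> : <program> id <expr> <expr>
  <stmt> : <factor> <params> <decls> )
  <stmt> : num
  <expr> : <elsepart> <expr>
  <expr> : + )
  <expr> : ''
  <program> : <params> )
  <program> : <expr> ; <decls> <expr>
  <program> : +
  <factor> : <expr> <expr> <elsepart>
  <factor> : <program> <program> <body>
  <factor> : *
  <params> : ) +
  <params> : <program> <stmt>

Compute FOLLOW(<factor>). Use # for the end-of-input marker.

In <body> : <factor> ): add FIRST()) = { ) }.
In <stmt> : <factor> <params> <decls> ): add FIRST(<params> <decls> )) = { ), +, ; }.
Union: FOLLOW(<factor>) = { ), +, ; }.

{ ), +, ; }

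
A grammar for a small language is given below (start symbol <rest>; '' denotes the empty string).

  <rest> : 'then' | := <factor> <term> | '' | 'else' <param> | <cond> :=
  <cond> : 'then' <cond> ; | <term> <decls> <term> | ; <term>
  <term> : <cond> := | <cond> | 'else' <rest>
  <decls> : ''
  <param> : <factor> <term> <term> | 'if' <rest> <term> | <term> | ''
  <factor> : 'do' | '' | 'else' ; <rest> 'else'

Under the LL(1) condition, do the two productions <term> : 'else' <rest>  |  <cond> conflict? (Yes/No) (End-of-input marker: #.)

FIRST('else' <rest>) = { 'else' } and FIRST(<cond>) = { 'else', 'then', ; }.
Both contain 'else', so the two alternatives are not disjoint — LL(1) conflict.

Yes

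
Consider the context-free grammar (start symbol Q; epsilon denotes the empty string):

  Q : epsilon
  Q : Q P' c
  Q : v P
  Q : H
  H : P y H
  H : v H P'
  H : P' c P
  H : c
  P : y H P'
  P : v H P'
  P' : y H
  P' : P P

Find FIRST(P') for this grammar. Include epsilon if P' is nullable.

P' : y H contributes {y}.
From P' : P P: add FIRST(P) = { v, y }.
Union: FIRST(P') = { v, y }.

{ v, y }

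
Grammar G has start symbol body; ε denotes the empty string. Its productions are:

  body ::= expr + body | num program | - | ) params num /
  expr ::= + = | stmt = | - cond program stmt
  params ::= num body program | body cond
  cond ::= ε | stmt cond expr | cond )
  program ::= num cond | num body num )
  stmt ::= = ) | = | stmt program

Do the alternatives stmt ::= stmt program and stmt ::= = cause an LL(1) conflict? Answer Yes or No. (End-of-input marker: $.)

Yes

FIRST(stmt program) = { = } and FIRST(=) = { = }.
Both contain =, so the two alternatives are not disjoint — LL(1) conflict.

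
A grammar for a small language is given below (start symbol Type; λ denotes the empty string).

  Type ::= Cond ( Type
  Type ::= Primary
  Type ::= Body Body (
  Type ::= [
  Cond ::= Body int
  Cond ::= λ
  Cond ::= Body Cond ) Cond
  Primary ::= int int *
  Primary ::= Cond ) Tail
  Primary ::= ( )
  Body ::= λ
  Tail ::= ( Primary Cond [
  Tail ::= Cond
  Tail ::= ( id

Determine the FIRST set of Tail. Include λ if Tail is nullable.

Tail ::= ( Primary Cond [ contributes {(}.
From Tail ::= Cond: add FIRST(Cond) = { ), int, λ } (including λ since Cond is nullable).
Tail ::= ( id contributes {(}.
Union: FIRST(Tail) = { (, ), int, λ }.

{ (, ), int, λ }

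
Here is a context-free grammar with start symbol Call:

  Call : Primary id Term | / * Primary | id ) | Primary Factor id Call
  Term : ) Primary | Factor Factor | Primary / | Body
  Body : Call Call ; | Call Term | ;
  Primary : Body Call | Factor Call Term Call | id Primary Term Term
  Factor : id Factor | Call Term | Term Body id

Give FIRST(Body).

From Body : Call Call ;: add FIRST(Call) = { ), /, ;, id }.
From Body : Call Term: add FIRST(Call) = { ), /, ;, id }.
Body : ; contributes {;}.
Union: FIRST(Body) = { ), /, ;, id }.

{ ), /, ;, id }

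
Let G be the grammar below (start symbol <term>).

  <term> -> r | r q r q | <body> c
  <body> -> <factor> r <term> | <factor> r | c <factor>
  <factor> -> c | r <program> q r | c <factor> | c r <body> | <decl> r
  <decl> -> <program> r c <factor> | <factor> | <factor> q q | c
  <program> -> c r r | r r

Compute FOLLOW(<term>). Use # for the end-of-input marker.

{ #, c, q, r }

<term> is the start symbol, so # ∈ FOLLOW(<term>).
In <body> -> <factor> r <term>: <term> is at the end, add FOLLOW(<body>) = { c, q, r }.
Union: FOLLOW(<term>) = { #, c, q, r }.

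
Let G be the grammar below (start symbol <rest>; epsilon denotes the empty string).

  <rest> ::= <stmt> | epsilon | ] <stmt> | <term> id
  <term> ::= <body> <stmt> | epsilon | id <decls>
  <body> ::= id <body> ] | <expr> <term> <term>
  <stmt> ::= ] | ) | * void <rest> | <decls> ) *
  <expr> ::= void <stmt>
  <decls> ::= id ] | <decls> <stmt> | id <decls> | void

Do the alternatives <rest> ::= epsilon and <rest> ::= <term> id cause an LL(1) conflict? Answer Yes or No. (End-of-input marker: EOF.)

FIRST(epsilon) = { epsilon } and FIRST(<term> id) = { id, void }.
The first alternative is nullable and FOLLOW(<rest>) = { EOF, ), *, ], id, void } shares id with FIRST of the second — conflict.

Yes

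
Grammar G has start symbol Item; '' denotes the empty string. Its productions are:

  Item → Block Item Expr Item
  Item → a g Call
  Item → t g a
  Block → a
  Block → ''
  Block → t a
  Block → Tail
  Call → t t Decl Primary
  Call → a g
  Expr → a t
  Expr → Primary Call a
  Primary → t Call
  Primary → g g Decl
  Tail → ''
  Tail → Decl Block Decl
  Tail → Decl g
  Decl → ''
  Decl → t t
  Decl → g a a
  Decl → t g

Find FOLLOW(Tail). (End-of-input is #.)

{ a, g, t }

In Block → Tail: Tail is at the end, add FOLLOW(Block) = { a, g, t }.
Union: FOLLOW(Tail) = { a, g, t }.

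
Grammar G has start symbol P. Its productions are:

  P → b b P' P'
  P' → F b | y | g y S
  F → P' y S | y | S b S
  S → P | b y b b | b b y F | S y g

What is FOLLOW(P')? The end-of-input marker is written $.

{ $, b, g, y }

In P → b b P' P': add FIRST(P') = { b, g, y }.
In P → b b P' P': P' is at the end, add FOLLOW(P) = { $, b, g, y }.
In F → P' y S: add FIRST(y S) = { y }.
Union: FOLLOW(P') = { $, b, g, y }.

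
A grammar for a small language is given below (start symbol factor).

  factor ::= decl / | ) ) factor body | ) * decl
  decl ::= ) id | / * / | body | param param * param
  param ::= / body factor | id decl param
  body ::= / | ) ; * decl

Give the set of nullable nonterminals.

No nonterminal has an empty production or an RHS whose symbols are all nullable.

{ } (none)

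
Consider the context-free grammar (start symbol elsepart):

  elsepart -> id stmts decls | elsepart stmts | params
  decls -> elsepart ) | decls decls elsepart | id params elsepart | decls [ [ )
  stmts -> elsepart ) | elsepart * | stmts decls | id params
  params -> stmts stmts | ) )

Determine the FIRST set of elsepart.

elsepart -> id stmts decls contributes {id}.
From elsepart -> elsepart stmts: add FIRST(elsepart) = { ), id }.
From elsepart -> params: add FIRST(params) = { ), id }.
Union: FIRST(elsepart) = { ), id }.

{ ), id }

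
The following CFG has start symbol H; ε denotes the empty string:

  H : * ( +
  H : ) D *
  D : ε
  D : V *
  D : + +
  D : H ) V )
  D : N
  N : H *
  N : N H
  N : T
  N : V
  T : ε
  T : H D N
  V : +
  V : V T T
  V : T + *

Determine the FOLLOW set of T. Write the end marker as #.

In N : T: T is at the end, add FOLLOW(N) = { ), *, + }.
In V : V T T: add FIRST(T)\{ε} = { ), * }.
  Since T is nullable, also add FOLLOW(V) = { ), *, + }.
In V : V T T: T is at the end, add FOLLOW(V) = { ), *, + }.
In V : T + *: add FIRST(+ *) = { + }.
Union: FOLLOW(T) = { ), *, + }.

{ ), *, + }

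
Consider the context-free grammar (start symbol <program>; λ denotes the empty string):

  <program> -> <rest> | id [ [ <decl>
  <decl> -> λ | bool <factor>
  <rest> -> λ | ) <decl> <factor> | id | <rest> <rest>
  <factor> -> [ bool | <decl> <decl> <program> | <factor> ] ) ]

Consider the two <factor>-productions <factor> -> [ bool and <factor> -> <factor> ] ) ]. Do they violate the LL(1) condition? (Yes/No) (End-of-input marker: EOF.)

FIRST([ bool) = { [ } and FIRST(<factor> ] ) ]) = { ), [, ], bool, id }.
Both contain [, so the two alternatives are not disjoint — LL(1) conflict.

Yes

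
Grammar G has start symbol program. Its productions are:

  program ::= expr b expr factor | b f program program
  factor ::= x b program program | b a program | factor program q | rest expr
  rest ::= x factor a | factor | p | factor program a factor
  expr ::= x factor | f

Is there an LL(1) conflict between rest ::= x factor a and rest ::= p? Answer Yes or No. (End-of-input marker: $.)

No

FIRST(x factor a) = { x } and FIRST(p) = { p }.
The FIRST sets are disjoint and neither alternative is nullable — no conflict.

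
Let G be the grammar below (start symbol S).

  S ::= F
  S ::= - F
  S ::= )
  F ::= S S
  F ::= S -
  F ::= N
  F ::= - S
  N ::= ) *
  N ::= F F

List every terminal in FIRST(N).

{ ), - }

N ::= ) * contributes {)}.
From N ::= F F: add FIRST(F) = { ), - }.
Union: FIRST(N) = { ), - }.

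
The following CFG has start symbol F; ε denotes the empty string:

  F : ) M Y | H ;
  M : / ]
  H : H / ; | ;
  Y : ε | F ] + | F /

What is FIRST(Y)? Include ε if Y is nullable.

Y : ε contributes ε.
From Y : F ] +: add FIRST(F) = { ), ; }.
From Y : F /: add FIRST(F) = { ), ; }.
Union: FIRST(Y) = { ), ;, ε }.

{ ), ;, ε }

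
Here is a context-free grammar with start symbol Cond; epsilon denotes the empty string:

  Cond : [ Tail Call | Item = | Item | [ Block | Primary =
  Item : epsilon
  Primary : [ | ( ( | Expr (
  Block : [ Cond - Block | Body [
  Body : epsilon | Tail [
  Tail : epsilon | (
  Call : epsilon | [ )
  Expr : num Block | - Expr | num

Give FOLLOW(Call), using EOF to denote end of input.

{ EOF, - }

In Cond : [ Tail Call: Call is at the end, add FOLLOW(Cond) = { EOF, - }.
Union: FOLLOW(Call) = { EOF, - }.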